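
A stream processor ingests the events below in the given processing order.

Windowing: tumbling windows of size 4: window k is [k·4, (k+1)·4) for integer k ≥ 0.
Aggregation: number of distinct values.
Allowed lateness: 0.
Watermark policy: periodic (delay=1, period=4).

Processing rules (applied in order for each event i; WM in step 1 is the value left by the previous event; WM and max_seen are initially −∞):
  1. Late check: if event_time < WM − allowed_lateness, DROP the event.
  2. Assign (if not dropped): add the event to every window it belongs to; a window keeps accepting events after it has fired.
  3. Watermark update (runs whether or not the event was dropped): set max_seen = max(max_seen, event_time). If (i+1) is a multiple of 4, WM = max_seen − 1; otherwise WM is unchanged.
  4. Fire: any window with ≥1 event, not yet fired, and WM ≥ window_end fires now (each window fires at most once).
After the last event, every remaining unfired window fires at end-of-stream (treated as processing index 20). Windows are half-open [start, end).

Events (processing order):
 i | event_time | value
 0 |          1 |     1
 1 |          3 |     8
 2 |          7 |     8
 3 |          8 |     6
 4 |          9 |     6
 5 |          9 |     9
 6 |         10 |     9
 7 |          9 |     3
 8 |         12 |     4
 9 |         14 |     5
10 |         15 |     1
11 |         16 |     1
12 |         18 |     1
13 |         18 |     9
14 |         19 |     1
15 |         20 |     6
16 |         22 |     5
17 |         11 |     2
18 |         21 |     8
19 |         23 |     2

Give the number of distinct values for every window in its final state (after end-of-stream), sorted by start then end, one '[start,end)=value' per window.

[0,4)=2 [4,8)=1 [8,12)=3 [12,16)=3 [16,20)=2 [20,24)=4

i=0 t=1 v=1: → [0,4); WM=−∞
i=1 t=3 v=8: → [0,4); WM=−∞
i=2 t=7 v=8: → [4,8); WM=−∞
i=3 t=8 v=6: → [8,12); WM=7; [0,4) fires=2
i=4 t=9 v=6: → [8,12); WM=7
i=5 t=9 v=9: → [8,12); WM=7
i=6 t=10 v=9: → [8,12); WM=7
i=7 t=9 v=3: → [8,12); WM=9; [4,8) fires=1
i=8 t=12 v=4: → [12,16); WM=9
i=9 t=14 v=5: → [12,16); WM=9
i=10 t=15 v=1: → [12,16); WM=9
i=11 t=16 v=1: → [16,20); WM=15; [8,12) fires=3
i=12 t=18 v=1: → [16,20); WM=15
i=13 t=18 v=9: → [16,20); WM=15
i=14 t=19 v=1: → [16,20); WM=15
i=15 t=20 v=6: → [20,24); WM=19; [12,16) fires=3
i=16 t=22 v=5: → [20,24); WM=19
i=17 t=11 v=2: DROP (t<19-0); WM=19
i=18 t=21 v=8: → [20,24); WM=19
i=19 t=23 v=2: → [20,24); WM=22; [16,20) fires=2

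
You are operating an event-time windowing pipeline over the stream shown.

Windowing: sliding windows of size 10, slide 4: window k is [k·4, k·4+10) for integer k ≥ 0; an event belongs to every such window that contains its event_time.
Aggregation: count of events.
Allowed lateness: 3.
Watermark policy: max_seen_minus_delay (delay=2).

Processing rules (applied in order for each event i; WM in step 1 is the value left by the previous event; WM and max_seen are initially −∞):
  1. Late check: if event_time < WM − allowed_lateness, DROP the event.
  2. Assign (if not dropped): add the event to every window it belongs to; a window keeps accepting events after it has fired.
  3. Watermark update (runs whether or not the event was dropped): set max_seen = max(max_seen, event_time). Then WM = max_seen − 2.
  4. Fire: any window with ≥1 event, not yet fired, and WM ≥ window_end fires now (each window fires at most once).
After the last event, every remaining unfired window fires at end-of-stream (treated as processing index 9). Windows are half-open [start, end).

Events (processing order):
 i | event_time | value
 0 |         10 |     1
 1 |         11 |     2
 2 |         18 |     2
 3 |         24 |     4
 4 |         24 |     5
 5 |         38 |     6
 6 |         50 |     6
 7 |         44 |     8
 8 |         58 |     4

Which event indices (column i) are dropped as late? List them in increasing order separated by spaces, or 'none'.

i=0 t=10 v=1: → [8,18),[4,14); WM=8
i=1 t=11 v=2: → [8,18),[4,14); WM=9
i=2 t=18 v=2: → [16,26),[12,22); WM=16; [4,14) fires=2
i=3 t=24 v=4: → [24,34),[20,30),[16,26); WM=22; [8,18) fires=2 [12,22) fires=1
i=4 t=24 v=5: → [24,34),[20,30),[16,26); WM=22
i=5 t=38 v=6: → [36,46),[32,42); WM=36; [16,26) fires=3 [20,30) fires=2 [24,34) fires=2
i=6 t=50 v=6: → [48,58),[44,54); WM=48; [32,42) fires=1 [36,46) fires=1
i=7 t=44 v=8: DROP (t<48-3); WM=48
i=8 t=58 v=4: → [56,66),[52,62); WM=56; [44,54) fires=1

7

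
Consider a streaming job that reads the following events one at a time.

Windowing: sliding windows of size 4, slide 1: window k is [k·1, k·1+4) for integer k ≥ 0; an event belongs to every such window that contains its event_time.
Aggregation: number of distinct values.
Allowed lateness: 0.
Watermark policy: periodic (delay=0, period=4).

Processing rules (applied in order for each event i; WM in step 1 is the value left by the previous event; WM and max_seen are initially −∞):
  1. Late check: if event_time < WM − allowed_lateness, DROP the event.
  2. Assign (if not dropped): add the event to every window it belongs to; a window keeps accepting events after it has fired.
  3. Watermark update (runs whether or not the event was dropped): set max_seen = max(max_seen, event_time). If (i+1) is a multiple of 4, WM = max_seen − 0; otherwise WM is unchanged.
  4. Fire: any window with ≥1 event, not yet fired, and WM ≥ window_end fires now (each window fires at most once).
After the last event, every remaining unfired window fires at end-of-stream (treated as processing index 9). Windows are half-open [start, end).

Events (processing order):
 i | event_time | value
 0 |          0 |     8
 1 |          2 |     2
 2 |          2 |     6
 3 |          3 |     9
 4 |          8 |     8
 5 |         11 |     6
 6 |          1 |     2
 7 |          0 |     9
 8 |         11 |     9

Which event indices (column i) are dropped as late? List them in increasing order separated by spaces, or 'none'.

6 7

i=0 t=0 v=8: → [0,4); WM=−∞
i=1 t=2 v=2: → [2,6),[1,5),[0,4); WM=−∞
i=2 t=2 v=6: → [2,6),[1,5),[0,4); WM=−∞
i=3 t=3 v=9: → [3,7),[2,6),[1,5),[0,4); WM=3
i=4 t=8 v=8: → [8,12),[7,11),[6,10),[5,9); WM=3
i=5 t=11 v=6: → [11,15),[10,14),[9,13),[8,12); WM=3
i=6 t=1 v=2: DROP (t<3-0); WM=3
i=7 t=0 v=9: DROP (t<3-0); WM=11; [0,4) fires=4 [1,5) fires=3 [2,6) fires=3 [3,7) fires=1 [5,9) fires=1 [6,10) fires=1 [7,11) fires=1
i=8 t=11 v=9: → [11,15),[10,14),[9,13),[8,12); WM=11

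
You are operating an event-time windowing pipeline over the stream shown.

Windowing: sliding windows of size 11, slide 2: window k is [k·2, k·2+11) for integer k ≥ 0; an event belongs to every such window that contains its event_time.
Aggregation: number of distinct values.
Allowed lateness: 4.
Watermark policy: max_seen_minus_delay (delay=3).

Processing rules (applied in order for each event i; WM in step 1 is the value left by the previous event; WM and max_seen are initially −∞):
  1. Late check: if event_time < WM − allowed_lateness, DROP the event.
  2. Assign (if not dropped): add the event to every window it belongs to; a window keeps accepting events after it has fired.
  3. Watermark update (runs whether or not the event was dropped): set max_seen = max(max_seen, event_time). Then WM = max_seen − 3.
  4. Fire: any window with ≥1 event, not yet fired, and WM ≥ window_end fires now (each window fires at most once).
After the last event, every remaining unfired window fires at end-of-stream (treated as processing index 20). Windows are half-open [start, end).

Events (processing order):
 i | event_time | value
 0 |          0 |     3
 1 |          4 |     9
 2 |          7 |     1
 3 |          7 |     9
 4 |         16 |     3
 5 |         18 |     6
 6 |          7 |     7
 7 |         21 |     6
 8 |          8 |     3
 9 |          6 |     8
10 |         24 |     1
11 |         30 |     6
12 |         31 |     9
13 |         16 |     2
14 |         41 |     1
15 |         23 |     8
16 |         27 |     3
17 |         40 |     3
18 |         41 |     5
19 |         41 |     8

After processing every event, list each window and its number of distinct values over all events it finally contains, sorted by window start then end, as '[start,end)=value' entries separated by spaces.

[0,11)=3 [2,13)=2 [4,15)=2 [6,17)=3 [8,19)=2 [10,21)=2 [12,23)=2 [14,25)=3 [16,27)=3 [18,29)=2 [20,31)=2 [22,33)=3 [24,35)=3 [26,37)=2 [28,39)=2 [30,41)=3 [32,43)=4 [34,45)=4 [36,47)=4 [38,49)=4 [40,51)=4

i=0 t=0 v=3: → [0,11); WM=-3
i=1 t=4 v=9: → [4,15),[2,13),[0,11); WM=1
i=2 t=7 v=1: → [6,17),[4,15),[2,13),[0,11); WM=4
i=3 t=7 v=9: → [6,17),[4,15),[2,13),[0,11); WM=4
i=4 t=16 v=3: → [16,27),[14,25),[12,23),[10,21),[8,19),[6,17); WM=13; [0,11) fires=3 [2,13) fires=2
i=5 t=18 v=6: → [18,29),[16,27),[14,25),[12,23),[10,21),[8,19); WM=15; [4,15) fires=2
i=6 t=7 v=7: DROP (t<15-4); WM=15
i=7 t=21 v=6: → [20,31),[18,29),[16,27),[14,25),[12,23); WM=18; [6,17) fires=3
i=8 t=8 v=3: DROP (t<18-4); WM=18
i=9 t=6 v=8: DROP (t<18-4); WM=18
i=10 t=24 v=1: → [24,35),[22,33),[20,31),[18,29),[16,27),[14,25); WM=21; [8,19) fires=2 [10,21) fires=2
i=11 t=30 v=6: → [30,41),[28,39),[26,37),[24,35),[22,33),[20,31); WM=27; [12,23) fires=2 [14,25) fires=3 [16,27) fires=3
i=12 t=31 v=9: → [30,41),[28,39),[26,37),[24,35),[22,33); WM=28
i=13 t=16 v=2: DROP (t<28-4); WM=28
i=14 t=41 v=1: → [40,51),[38,49),[36,47),[34,45),[32,43); WM=38; [18,29) fires=2 [20,31) fires=2 [22,33) fires=3 [24,35) fires=3 [26,37) fires=2
i=15 t=23 v=8: DROP (t<38-4); WM=38
i=16 t=27 v=3: DROP (t<38-4); WM=38
i=17 t=40 v=3: → [40,51),[38,49),[36,47),[34,45),[32,43),[30,41); WM=38
i=18 t=41 v=5: → [40,51),[38,49),[36,47),[34,45),[32,43); WM=38
i=19 t=41 v=8: → [40,51),[38,49),[36,47),[34,45),[32,43); WM=38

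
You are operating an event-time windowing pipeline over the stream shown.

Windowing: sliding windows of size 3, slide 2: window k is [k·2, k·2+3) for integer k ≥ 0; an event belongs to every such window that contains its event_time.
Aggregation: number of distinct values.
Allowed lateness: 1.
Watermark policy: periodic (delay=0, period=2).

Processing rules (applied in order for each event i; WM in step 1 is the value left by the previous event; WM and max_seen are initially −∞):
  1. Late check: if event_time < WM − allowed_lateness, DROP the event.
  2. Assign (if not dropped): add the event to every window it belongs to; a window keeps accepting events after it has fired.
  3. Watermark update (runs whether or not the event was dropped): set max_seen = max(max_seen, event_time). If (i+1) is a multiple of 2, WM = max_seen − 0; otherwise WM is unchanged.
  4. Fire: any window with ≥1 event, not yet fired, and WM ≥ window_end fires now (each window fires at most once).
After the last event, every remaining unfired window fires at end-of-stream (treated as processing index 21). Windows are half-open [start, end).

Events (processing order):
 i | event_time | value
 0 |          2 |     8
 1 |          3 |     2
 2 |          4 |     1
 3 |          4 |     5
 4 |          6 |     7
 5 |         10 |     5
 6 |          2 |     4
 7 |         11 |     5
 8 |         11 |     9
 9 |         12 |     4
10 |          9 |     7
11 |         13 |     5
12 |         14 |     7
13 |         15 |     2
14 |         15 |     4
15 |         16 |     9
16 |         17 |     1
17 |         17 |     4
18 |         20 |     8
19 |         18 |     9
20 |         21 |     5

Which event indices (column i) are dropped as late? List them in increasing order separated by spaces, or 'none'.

6 10

i=0 t=2 v=8: → [2,5),[0,3); WM=−∞
i=1 t=3 v=2: → [2,5); WM=3; [0,3) fires=1
i=2 t=4 v=1: → [4,7),[2,5); WM=3
i=3 t=4 v=5: → [4,7),[2,5); WM=4
i=4 t=6 v=7: → [6,9),[4,7); WM=4
i=5 t=10 v=5: → [10,13),[8,11); WM=10; [2,5) fires=4 [4,7) fires=3 [6,9) fires=1
i=6 t=2 v=4: DROP (t<10-1); WM=10
i=7 t=11 v=5: → [10,13); WM=11; [8,11) fires=1
i=8 t=11 v=9: → [10,13); WM=11
i=9 t=12 v=4: → [12,15),[10,13); WM=12
i=10 t=9 v=7: DROP (t<12-1); WM=12
i=11 t=13 v=5: → [12,15); WM=13; [10,13) fires=3
i=12 t=14 v=7: → [14,17),[12,15); WM=13
i=13 t=15 v=2: → [14,17); WM=15; [12,15) fires=3
i=14 t=15 v=4: → [14,17); WM=15
i=15 t=16 v=9: → [16,19),[14,17); WM=16
i=16 t=17 v=1: → [16,19); WM=16
i=17 t=17 v=4: → [16,19); WM=17; [14,17) fires=4
i=18 t=20 v=8: → [20,23),[18,21); WM=17
i=19 t=18 v=9: → [18,21),[16,19); WM=20; [16,19) fires=3
i=20 t=21 v=5: → [20,23); WM=20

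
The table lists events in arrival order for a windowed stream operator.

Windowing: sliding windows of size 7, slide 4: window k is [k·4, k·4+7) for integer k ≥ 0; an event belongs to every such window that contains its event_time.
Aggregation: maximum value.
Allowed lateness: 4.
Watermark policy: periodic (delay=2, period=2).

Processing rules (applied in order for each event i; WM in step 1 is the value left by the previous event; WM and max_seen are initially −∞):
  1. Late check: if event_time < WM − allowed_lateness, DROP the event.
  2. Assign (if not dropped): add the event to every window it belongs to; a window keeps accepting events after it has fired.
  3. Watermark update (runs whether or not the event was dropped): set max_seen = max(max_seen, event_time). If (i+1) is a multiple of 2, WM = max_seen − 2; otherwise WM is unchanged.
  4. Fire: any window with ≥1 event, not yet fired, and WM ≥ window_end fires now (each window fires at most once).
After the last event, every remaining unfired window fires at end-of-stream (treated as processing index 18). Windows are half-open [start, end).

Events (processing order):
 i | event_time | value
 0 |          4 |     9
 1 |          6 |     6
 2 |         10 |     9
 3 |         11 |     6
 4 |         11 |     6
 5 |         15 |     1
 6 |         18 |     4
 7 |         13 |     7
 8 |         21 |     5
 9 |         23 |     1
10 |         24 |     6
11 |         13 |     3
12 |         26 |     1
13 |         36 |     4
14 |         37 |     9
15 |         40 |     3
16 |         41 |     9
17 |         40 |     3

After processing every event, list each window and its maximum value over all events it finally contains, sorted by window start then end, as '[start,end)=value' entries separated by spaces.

[0,7)=9 [4,11)=9 [8,15)=9 [12,19)=7 [16,23)=5 [20,27)=6 [24,31)=6 [32,39)=9 [36,43)=9 [40,47)=9

i=0 t=4 v=9: → [4,11),[0,7); WM=−∞
i=1 t=6 v=6: → [4,11),[0,7); WM=4
i=2 t=10 v=9: → [8,15),[4,11); WM=4
i=3 t=11 v=6: → [8,15); WM=9; [0,7) fires=9
i=4 t=11 v=6: → [8,15); WM=9
i=5 t=15 v=1: → [12,19); WM=13; [4,11) fires=9
i=6 t=18 v=4: → [16,23),[12,19); WM=13
i=7 t=13 v=7: → [12,19),[8,15); WM=16; [8,15) fires=9
i=8 t=21 v=5: → [20,27),[16,23); WM=16
i=9 t=23 v=1: → [20,27); WM=21; [12,19) fires=7
i=10 t=24 v=6: → [24,31),[20,27); WM=21
i=11 t=13 v=3: DROP (t<21-4); WM=22
i=12 t=26 v=1: → [24,31),[20,27); WM=22
i=13 t=36 v=4: → [36,43),[32,39); WM=34; [16,23) fires=5 [20,27) fires=6 [24,31) fires=6
i=14 t=37 v=9: → [36,43),[32,39); WM=34
i=15 t=40 v=3: → [40,47),[36,43); WM=38
i=16 t=41 v=9: → [40,47),[36,43); WM=38
i=17 t=40 v=3: → [40,47),[36,43); WM=39; [32,39) fires=9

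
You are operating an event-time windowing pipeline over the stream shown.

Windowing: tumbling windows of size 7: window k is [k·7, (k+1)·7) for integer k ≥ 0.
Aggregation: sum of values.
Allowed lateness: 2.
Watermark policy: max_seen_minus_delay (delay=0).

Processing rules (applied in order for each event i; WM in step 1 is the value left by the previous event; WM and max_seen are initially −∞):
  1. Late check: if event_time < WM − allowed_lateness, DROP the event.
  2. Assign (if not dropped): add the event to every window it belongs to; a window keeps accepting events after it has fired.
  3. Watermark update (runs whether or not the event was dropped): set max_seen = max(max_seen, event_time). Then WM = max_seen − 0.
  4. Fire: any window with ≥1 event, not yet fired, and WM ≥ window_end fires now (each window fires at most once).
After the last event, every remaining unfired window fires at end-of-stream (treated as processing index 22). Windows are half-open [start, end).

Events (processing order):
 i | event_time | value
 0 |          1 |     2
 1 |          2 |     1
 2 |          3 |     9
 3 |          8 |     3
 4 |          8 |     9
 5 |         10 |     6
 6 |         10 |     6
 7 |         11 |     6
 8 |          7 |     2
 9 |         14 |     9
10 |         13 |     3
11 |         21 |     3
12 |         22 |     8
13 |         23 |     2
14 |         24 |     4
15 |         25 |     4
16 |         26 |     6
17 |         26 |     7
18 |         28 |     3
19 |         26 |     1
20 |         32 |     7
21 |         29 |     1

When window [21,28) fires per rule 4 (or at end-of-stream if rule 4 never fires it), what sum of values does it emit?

34

i=0 t=1 v=2: → [0,7); WM=1
i=1 t=2 v=1: → [0,7); WM=2
i=2 t=3 v=9: → [0,7); WM=3
i=3 t=8 v=3: → [7,14); WM=8; [0,7) fires=12
i=4 t=8 v=9: → [7,14); WM=8
i=5 t=10 v=6: → [7,14); WM=10
i=6 t=10 v=6: → [7,14); WM=10
i=7 t=11 v=6: → [7,14); WM=11
i=8 t=7 v=2: DROP (t<11-2); WM=11
i=9 t=14 v=9: → [14,21); WM=14; [7,14) fires=30
i=10 t=13 v=3: → [7,14); WM=14
i=11 t=21 v=3: → [21,28); WM=21; [14,21) fires=9
i=12 t=22 v=8: → [21,28); WM=22
i=13 t=23 v=2: → [21,28); WM=23
i=14 t=24 v=4: → [21,28); WM=24
i=15 t=25 v=4: → [21,28); WM=25
i=16 t=26 v=6: → [21,28); WM=26
i=17 t=26 v=7: → [21,28); WM=26
i=18 t=28 v=3: → [28,35); WM=28; [21,28) fires=34
i=19 t=26 v=1: → [21,28); WM=28
i=20 t=32 v=7: → [28,35); WM=32
i=21 t=29 v=1: DROP (t<32-2); WM=32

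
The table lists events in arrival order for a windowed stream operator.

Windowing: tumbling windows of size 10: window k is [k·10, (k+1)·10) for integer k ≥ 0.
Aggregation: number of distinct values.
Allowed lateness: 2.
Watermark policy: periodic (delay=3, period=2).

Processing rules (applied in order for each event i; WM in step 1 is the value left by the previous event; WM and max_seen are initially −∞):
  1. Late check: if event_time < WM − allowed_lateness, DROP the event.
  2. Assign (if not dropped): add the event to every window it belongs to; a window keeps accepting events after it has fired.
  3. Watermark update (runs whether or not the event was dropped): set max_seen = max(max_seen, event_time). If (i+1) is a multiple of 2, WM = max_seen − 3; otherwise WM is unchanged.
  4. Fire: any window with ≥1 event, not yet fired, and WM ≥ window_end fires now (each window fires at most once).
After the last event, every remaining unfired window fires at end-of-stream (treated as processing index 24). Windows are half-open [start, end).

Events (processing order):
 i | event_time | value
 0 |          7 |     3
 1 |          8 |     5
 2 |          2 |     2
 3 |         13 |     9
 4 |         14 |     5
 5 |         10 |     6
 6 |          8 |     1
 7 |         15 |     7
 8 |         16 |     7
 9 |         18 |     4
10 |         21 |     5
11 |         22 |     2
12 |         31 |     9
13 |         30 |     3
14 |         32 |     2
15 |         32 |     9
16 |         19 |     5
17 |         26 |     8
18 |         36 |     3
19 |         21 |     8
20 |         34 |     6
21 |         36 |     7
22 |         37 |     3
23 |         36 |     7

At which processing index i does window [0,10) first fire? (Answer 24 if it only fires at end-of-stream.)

3

i=0 t=7 v=3: → [0,10); WM=−∞
i=1 t=8 v=5: → [0,10); WM=5
i=2 t=2 v=2: DROP (t<5-2); WM=5
i=3 t=13 v=9: → [10,20); WM=10; [0,10) fires=2
i=4 t=14 v=5: → [10,20); WM=10
i=5 t=10 v=6: → [10,20); WM=11
i=6 t=8 v=1: DROP (t<11-2); WM=11
i=7 t=15 v=7: → [10,20); WM=12
i=8 t=16 v=7: → [10,20); WM=12
i=9 t=18 v=4: → [10,20); WM=15
i=10 t=21 v=5: → [20,30); WM=15
i=11 t=22 v=2: → [20,30); WM=19
i=12 t=31 v=9: → [30,40); WM=19
i=13 t=30 v=3: → [30,40); WM=28; [10,20) fires=5
i=14 t=32 v=2: → [30,40); WM=28
i=15 t=32 v=9: → [30,40); WM=29
i=16 t=19 v=5: DROP (t<29-2); WM=29
i=17 t=26 v=8: DROP (t<29-2); WM=29
i=18 t=36 v=3: → [30,40); WM=29
i=19 t=21 v=8: DROP (t<29-2); WM=33; [20,30) fires=2
i=20 t=34 v=6: → [30,40); WM=33
i=21 t=36 v=7: → [30,40); WM=33
i=22 t=37 v=3: → [30,40); WM=33
i=23 t=36 v=7: → [30,40); WM=34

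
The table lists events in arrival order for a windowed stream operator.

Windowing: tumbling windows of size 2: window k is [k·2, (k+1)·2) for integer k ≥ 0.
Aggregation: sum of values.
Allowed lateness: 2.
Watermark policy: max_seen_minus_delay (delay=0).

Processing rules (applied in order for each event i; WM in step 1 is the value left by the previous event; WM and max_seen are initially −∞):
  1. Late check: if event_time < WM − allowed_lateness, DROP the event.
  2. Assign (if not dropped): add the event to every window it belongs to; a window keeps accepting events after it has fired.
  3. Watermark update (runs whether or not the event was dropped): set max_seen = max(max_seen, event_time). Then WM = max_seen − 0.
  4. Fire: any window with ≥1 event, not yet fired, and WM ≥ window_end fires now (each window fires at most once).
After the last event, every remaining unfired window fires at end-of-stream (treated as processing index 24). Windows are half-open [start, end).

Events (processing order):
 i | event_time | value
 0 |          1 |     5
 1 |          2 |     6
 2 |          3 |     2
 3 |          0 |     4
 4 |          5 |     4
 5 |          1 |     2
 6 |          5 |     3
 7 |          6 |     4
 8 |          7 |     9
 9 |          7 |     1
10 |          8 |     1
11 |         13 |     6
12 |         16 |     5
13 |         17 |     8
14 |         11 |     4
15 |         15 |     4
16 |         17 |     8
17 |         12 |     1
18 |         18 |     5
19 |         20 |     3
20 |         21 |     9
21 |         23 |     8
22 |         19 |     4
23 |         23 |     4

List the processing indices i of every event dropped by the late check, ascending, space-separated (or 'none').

i=0 t=1 v=5: → [0,2); WM=1
i=1 t=2 v=6: → [2,4); WM=2; [0,2) fires=5
i=2 t=3 v=2: → [2,4); WM=3
i=3 t=0 v=4: DROP (t<3-2); WM=3
i=4 t=5 v=4: → [4,6); WM=5; [2,4) fires=8
i=5 t=1 v=2: DROP (t<5-2); WM=5
i=6 t=5 v=3: → [4,6); WM=5
i=7 t=6 v=4: → [6,8); WM=6; [4,6) fires=7
i=8 t=7 v=9: → [6,8); WM=7
i=9 t=7 v=1: → [6,8); WM=7
i=10 t=8 v=1: → [8,10); WM=8; [6,8) fires=14
i=11 t=13 v=6: → [12,14); WM=13; [8,10) fires=1
i=12 t=16 v=5: → [16,18); WM=16; [12,14) fires=6
i=13 t=17 v=8: → [16,18); WM=17
i=14 t=11 v=4: DROP (t<17-2); WM=17
i=15 t=15 v=4: → [14,16); WM=17; [14,16) fires=4
i=16 t=17 v=8: → [16,18); WM=17
i=17 t=12 v=1: DROP (t<17-2); WM=17
i=18 t=18 v=5: → [18,20); WM=18; [16,18) fires=21
i=19 t=20 v=3: → [20,22); WM=20; [18,20) fires=5
i=20 t=21 v=9: → [20,22); WM=21
i=21 t=23 v=8: → [22,24); WM=23; [20,22) fires=12
i=22 t=19 v=4: DROP (t<23-2); WM=23
i=23 t=23 v=4: → [22,24); WM=23

3 5 14 17 22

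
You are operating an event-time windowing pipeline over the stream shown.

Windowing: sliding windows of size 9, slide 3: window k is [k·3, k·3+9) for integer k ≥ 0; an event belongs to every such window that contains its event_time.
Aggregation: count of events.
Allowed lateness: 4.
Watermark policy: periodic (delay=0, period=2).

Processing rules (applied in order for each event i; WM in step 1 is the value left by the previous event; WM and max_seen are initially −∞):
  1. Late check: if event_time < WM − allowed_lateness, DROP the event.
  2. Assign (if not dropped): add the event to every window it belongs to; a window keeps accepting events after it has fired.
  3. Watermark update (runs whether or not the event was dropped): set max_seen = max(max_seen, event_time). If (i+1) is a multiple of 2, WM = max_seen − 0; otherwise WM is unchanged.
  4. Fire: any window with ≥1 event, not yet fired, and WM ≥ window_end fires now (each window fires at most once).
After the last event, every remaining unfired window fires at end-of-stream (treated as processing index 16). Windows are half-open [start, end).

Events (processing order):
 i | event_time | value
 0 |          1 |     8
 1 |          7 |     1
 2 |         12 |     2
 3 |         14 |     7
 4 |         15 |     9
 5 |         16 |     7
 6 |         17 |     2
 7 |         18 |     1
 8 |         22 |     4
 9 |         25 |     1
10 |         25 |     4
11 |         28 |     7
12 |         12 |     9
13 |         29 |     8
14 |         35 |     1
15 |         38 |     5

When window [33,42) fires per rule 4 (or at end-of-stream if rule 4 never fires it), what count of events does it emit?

2

i=0 t=1 v=8: → [0,9); WM=−∞
i=1 t=7 v=1: → [6,15),[3,12),[0,9); WM=7
i=2 t=12 v=2: → [12,21),[9,18),[6,15); WM=7
i=3 t=14 v=7: → [12,21),[9,18),[6,15); WM=14; [0,9) fires=2 [3,12) fires=1
i=4 t=15 v=9: → [15,24),[12,21),[9,18); WM=14
i=5 t=16 v=7: → [15,24),[12,21),[9,18); WM=16; [6,15) fires=3
i=6 t=17 v=2: → [15,24),[12,21),[9,18); WM=16
i=7 t=18 v=1: → [18,27),[15,24),[12,21); WM=18; [9,18) fires=5
i=8 t=22 v=4: → [21,30),[18,27),[15,24); WM=18
i=9 t=25 v=1: → [24,33),[21,30),[18,27); WM=25; [12,21) fires=6 [15,24) fires=5
i=10 t=25 v=4: → [24,33),[21,30),[18,27); WM=25
i=11 t=28 v=7: → [27,36),[24,33),[21,30); WM=28; [18,27) fires=4
i=12 t=12 v=9: DROP (t<28-4); WM=28
i=13 t=29 v=8: → [27,36),[24,33),[21,30); WM=29
i=14 t=35 v=1: → [33,42),[30,39),[27,36); WM=29
i=15 t=38 v=5: → [36,45),[33,42),[30,39); WM=38; [21,30) fires=5 [24,33) fires=4 [27,36) fires=3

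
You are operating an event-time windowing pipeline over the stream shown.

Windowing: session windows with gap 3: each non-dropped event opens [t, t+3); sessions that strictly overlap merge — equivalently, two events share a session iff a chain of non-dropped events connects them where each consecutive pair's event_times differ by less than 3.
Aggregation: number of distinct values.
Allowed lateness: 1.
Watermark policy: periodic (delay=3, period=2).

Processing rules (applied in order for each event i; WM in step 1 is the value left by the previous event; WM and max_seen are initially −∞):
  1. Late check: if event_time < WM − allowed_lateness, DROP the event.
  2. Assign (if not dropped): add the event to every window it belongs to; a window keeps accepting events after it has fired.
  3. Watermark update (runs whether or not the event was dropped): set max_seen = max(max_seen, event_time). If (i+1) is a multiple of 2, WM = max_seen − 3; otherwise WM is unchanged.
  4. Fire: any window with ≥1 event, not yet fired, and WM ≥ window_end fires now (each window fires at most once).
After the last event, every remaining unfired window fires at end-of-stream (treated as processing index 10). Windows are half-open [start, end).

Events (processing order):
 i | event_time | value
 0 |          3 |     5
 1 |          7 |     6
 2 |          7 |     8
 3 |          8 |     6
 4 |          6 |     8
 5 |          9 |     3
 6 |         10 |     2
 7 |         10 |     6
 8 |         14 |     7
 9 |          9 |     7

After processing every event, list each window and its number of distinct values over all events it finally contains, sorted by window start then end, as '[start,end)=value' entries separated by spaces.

i=0 t=3 v=5: → [3,6); WM=−∞
i=1 t=7 v=6: → [7,10); WM=4
i=2 t=7 v=8: → [7,10); WM=4
i=3 t=8 v=6: → [7,11); WM=5
i=4 t=6 v=8: → [6,11); WM=5
i=5 t=9 v=3: → [6,12); WM=6
i=6 t=10 v=2: → [6,13); WM=6
i=7 t=10 v=6: → [6,13); WM=7
i=8 t=14 v=7: → [14,17); WM=7
i=9 t=9 v=7: → [6,13); WM=11

[3,6)=1 [6,13)=5 [14,17)=1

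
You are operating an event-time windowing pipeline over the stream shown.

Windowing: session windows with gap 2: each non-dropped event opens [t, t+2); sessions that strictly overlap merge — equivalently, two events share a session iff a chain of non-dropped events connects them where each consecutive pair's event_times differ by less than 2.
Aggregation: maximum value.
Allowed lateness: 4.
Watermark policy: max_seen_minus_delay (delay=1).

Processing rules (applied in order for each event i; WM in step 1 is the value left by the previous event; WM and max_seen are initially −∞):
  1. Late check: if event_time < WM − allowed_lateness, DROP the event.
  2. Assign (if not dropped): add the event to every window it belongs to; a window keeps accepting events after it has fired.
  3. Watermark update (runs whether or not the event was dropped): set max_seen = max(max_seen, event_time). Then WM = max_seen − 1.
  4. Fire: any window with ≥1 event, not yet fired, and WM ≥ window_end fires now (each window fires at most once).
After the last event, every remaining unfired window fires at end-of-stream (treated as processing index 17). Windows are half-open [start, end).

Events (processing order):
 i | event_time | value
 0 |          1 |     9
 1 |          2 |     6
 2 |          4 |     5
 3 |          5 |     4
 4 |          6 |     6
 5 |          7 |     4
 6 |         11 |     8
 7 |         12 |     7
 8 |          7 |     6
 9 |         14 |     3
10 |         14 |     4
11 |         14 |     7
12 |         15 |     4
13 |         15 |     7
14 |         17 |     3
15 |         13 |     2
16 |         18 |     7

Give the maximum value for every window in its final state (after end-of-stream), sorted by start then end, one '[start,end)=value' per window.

[1,4)=9 [4,9)=6 [11,17)=8 [17,20)=7

i=0 t=1 v=9: → [1,3); WM=0
i=1 t=2 v=6: → [1,4); WM=1
i=2 t=4 v=5: → [4,6); WM=3
i=3 t=5 v=4: → [4,7); WM=4
i=4 t=6 v=6: → [4,8); WM=5
i=5 t=7 v=4: → [4,9); WM=6
i=6 t=11 v=8: → [11,13); WM=10
i=7 t=12 v=7: → [11,14); WM=11
i=8 t=7 v=6: → [4,9); WM=11
i=9 t=14 v=3: → [14,16); WM=13
i=10 t=14 v=4: → [14,16); WM=13
i=11 t=14 v=7: → [14,16); WM=13
i=12 t=15 v=4: → [14,17); WM=14
i=13 t=15 v=7: → [14,17); WM=14
i=14 t=17 v=3: → [17,19); WM=16
i=15 t=13 v=2: → [11,17); WM=16
i=16 t=18 v=7: → [17,20); WM=17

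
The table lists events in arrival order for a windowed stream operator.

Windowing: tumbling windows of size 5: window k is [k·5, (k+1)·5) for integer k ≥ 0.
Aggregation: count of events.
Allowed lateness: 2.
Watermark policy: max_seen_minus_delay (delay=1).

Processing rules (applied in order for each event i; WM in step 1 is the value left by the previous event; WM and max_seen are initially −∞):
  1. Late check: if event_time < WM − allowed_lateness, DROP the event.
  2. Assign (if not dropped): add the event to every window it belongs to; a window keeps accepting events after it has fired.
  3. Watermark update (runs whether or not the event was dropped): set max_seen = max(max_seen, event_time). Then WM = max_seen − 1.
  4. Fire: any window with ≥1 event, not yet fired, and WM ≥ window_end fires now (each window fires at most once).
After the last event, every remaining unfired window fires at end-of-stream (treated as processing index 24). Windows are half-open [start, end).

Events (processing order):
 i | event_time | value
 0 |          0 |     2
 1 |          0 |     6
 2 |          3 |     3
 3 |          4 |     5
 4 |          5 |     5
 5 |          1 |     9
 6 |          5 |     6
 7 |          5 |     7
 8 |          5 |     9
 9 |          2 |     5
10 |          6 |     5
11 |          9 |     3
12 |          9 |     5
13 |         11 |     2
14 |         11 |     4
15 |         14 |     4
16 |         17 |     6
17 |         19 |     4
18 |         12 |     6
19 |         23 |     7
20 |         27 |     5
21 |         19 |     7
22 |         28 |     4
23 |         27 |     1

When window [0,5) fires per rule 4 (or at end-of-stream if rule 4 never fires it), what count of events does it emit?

i=0 t=0 v=2: → [0,5); WM=-1
i=1 t=0 v=6: → [0,5); WM=-1
i=2 t=3 v=3: → [0,5); WM=2
i=3 t=4 v=5: → [0,5); WM=3
i=4 t=5 v=5: → [5,10); WM=4
i=5 t=1 v=9: DROP (t<4-2); WM=4
i=6 t=5 v=6: → [5,10); WM=4
i=7 t=5 v=7: → [5,10); WM=4
i=8 t=5 v=9: → [5,10); WM=4
i=9 t=2 v=5: → [0,5); WM=4
i=10 t=6 v=5: → [5,10); WM=5; [0,5) fires=5
i=11 t=9 v=3: → [5,10); WM=8
i=12 t=9 v=5: → [5,10); WM=8
i=13 t=11 v=2: → [10,15); WM=10; [5,10) fires=7
i=14 t=11 v=4: → [10,15); WM=10
i=15 t=14 v=4: → [10,15); WM=13
i=16 t=17 v=6: → [15,20); WM=16; [10,15) fires=3
i=17 t=19 v=4: → [15,20); WM=18
i=18 t=12 v=6: DROP (t<18-2); WM=18
i=19 t=23 v=7: → [20,25); WM=22; [15,20) fires=2
i=20 t=27 v=5: → [25,30); WM=26; [20,25) fires=1
i=21 t=19 v=7: DROP (t<26-2); WM=26
i=22 t=28 v=4: → [25,30); WM=27
i=23 t=27 v=1: → [25,30); WM=27

5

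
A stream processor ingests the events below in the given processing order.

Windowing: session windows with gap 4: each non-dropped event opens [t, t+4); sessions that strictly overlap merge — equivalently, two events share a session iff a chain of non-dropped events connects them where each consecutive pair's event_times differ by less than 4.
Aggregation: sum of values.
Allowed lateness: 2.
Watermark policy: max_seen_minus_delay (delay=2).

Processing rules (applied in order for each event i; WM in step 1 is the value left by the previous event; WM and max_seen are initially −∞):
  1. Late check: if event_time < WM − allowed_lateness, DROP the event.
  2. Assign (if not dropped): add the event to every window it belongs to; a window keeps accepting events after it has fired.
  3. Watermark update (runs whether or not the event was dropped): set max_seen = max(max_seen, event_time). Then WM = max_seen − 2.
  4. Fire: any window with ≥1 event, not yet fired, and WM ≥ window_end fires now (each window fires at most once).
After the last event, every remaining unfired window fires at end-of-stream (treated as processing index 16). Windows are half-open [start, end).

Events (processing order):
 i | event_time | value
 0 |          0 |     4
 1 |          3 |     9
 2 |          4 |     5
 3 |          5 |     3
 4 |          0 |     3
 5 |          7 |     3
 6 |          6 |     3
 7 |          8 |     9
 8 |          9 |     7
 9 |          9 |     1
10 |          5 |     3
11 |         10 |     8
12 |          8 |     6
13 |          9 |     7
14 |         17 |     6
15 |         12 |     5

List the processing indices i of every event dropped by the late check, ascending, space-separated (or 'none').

i=0 t=0 v=4: → [0,4); WM=-2
i=1 t=3 v=9: → [0,7); WM=1
i=2 t=4 v=5: → [0,8); WM=2
i=3 t=5 v=3: → [0,9); WM=3
i=4 t=0 v=3: DROP (t<3-2); WM=3
i=5 t=7 v=3: → [0,11); WM=5
i=6 t=6 v=3: → [0,11); WM=5
i=7 t=8 v=9: → [0,12); WM=6
i=8 t=9 v=7: → [0,13); WM=7
i=9 t=9 v=1: → [0,13); WM=7
i=10 t=5 v=3: → [0,13); WM=7
i=11 t=10 v=8: → [0,14); WM=8
i=12 t=8 v=6: → [0,14); WM=8
i=13 t=9 v=7: → [0,14); WM=8
i=14 t=17 v=6: → [17,21); WM=15
i=15 t=12 v=5: DROP (t<15-2); WM=15

4 15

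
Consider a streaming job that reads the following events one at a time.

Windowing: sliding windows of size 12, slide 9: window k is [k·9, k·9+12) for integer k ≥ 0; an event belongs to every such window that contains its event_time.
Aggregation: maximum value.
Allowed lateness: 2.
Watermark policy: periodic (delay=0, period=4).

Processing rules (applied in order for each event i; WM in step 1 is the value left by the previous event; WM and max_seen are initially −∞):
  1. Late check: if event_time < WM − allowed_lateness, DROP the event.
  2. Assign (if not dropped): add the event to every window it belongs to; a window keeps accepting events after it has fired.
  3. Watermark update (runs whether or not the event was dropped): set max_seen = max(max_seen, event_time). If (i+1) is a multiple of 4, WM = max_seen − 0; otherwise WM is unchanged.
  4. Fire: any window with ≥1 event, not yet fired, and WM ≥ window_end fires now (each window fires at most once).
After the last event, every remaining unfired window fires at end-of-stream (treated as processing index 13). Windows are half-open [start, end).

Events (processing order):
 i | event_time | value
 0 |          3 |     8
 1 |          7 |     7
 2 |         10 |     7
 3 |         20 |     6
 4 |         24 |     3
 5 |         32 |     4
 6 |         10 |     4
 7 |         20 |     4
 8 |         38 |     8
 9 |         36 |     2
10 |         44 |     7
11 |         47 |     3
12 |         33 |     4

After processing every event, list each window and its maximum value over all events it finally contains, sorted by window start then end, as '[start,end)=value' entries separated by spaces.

[0,12)=8 [9,21)=7 [18,30)=6 [27,39)=8 [36,48)=8 [45,57)=3

i=0 t=3 v=8: → [0,12); WM=−∞
i=1 t=7 v=7: → [0,12); WM=−∞
i=2 t=10 v=7: → [9,21),[0,12); WM=−∞
i=3 t=20 v=6: → [18,30),[9,21); WM=20; [0,12) fires=8
i=4 t=24 v=3: → [18,30); WM=20
i=5 t=32 v=4: → [27,39); WM=20
i=6 t=10 v=4: DROP (t<20-2); WM=20
i=7 t=20 v=4: → [18,30),[9,21); WM=32; [9,21) fires=7 [18,30) fires=6
i=8 t=38 v=8: → [36,48),[27,39); WM=32
i=9 t=36 v=2: → [36,48),[27,39); WM=32
i=10 t=44 v=7: → [36,48); WM=32
i=11 t=47 v=3: → [45,57),[36,48); WM=47; [27,39) fires=8
i=12 t=33 v=4: DROP (t<47-2); WM=47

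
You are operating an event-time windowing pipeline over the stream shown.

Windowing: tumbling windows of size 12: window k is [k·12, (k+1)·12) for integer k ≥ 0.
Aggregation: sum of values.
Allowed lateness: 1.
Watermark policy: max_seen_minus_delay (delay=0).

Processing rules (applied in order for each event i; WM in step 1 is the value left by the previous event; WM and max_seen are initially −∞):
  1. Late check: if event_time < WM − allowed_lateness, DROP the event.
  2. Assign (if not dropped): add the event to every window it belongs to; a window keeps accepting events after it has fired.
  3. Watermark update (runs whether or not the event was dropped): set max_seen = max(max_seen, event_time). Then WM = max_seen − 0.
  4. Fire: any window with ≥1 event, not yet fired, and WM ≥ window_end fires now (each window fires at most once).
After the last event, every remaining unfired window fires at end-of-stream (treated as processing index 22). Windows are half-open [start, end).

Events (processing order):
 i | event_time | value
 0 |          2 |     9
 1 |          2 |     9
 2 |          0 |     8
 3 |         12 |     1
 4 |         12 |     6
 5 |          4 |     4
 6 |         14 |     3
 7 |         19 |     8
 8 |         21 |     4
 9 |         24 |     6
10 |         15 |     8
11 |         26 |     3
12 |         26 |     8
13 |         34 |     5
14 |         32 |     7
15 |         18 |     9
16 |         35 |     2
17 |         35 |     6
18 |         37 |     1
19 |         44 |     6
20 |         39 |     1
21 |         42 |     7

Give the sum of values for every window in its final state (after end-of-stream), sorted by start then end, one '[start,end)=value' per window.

i=0 t=2 v=9: → [0,12); WM=2
i=1 t=2 v=9: → [0,12); WM=2
i=2 t=0 v=8: DROP (t<2-1); WM=2
i=3 t=12 v=1: → [12,24); WM=12; [0,12) fires=18
i=4 t=12 v=6: → [12,24); WM=12
i=5 t=4 v=4: DROP (t<12-1); WM=12
i=6 t=14 v=3: → [12,24); WM=14
i=7 t=19 v=8: → [12,24); WM=19
i=8 t=21 v=4: → [12,24); WM=21
i=9 t=24 v=6: → [24,36); WM=24; [12,24) fires=22
i=10 t=15 v=8: DROP (t<24-1); WM=24
i=11 t=26 v=3: → [24,36); WM=26
i=12 t=26 v=8: → [24,36); WM=26
i=13 t=34 v=5: → [24,36); WM=34
i=14 t=32 v=7: DROP (t<34-1); WM=34
i=15 t=18 v=9: DROP (t<34-1); WM=34
i=16 t=35 v=2: → [24,36); WM=35
i=17 t=35 v=6: → [24,36); WM=35
i=18 t=37 v=1: → [36,48); WM=37; [24,36) fires=30
i=19 t=44 v=6: → [36,48); WM=44
i=20 t=39 v=1: DROP (t<44-1); WM=44
i=21 t=42 v=7: DROP (t<44-1); WM=44

[0,12)=18 [12,24)=22 [24,36)=30 [36,48)=7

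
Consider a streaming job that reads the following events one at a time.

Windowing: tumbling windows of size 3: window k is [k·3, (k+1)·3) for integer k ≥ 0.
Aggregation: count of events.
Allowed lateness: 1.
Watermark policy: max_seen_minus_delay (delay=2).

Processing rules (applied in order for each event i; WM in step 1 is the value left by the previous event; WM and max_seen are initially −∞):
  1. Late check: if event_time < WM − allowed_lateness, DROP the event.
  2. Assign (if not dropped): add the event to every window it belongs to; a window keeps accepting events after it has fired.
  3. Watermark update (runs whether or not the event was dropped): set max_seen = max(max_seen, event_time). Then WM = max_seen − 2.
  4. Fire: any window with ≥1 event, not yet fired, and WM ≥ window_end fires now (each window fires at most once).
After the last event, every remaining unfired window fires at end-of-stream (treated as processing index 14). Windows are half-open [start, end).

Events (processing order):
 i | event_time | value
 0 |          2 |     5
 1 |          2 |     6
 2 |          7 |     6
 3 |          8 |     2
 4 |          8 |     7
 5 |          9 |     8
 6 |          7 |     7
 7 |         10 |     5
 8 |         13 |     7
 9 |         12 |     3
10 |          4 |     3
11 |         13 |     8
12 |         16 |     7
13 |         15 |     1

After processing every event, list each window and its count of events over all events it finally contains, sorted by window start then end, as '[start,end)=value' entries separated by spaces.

[0,3)=2 [6,9)=4 [9,12)=2 [12,15)=3 [15,18)=2

i=0 t=2 v=5: → [0,3); WM=0
i=1 t=2 v=6: → [0,3); WM=0
i=2 t=7 v=6: → [6,9); WM=5; [0,3) fires=2
i=3 t=8 v=2: → [6,9); WM=6
i=4 t=8 v=7: → [6,9); WM=6
i=5 t=9 v=8: → [9,12); WM=7
i=6 t=7 v=7: → [6,9); WM=7
i=7 t=10 v=5: → [9,12); WM=8
i=8 t=13 v=7: → [12,15); WM=11; [6,9) fires=4
i=9 t=12 v=3: → [12,15); WM=11
i=10 t=4 v=3: DROP (t<11-1); WM=11
i=11 t=13 v=8: → [12,15); WM=11
i=12 t=16 v=7: → [15,18); WM=14; [9,12) fires=2
i=13 t=15 v=1: → [15,18); WM=14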